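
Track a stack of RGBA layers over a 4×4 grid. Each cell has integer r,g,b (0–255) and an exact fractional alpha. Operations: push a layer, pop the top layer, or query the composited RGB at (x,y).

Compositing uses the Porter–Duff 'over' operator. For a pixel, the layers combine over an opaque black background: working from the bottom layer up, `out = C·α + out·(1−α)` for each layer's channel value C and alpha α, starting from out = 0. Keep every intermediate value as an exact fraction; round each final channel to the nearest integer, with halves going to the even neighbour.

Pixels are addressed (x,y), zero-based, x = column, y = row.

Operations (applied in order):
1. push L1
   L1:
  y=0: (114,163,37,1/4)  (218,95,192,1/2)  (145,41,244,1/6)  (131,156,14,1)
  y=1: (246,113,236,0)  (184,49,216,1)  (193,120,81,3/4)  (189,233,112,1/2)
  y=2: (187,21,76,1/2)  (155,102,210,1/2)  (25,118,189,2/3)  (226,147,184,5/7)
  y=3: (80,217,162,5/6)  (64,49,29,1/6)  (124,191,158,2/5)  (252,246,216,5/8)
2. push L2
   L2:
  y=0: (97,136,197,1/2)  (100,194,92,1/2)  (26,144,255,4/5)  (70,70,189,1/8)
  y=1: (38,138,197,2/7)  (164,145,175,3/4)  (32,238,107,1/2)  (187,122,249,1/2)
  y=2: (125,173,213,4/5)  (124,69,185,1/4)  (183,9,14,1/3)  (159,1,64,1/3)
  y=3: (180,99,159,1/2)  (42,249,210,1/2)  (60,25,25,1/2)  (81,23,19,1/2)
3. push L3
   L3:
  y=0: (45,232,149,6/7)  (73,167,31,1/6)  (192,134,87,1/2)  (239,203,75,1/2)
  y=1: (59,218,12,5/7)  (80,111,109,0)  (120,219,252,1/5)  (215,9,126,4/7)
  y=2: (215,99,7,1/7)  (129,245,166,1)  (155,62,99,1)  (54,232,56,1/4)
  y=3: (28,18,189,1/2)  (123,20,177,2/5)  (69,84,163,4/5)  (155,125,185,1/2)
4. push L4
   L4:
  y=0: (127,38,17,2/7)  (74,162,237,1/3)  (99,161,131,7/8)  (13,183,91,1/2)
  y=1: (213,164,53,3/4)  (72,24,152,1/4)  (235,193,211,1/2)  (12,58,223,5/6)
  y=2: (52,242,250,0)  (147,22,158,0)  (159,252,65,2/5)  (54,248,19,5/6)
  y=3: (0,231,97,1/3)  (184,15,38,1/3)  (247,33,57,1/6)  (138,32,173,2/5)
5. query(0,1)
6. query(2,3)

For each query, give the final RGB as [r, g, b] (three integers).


(0,1) stack=L1,L2,L3,L4; from [0,0,0]:
after L1 α=0: [0, 0, 0]
after L2 α=2/7: [76/7, 276/7, 394/7]
after L3 α=5/7: [2217/49, 8182/49, 1208/49]
after L4 α=3/4: [8382/49, 16145/98, 8999/196]
= [171, 165, 46]

(2,3) stack=L1,L2,L3,L4; from [0,0,0]:
L1 α=2/5: [248/5, 382/5, 316/5]
L2 α=1/2: [274/5, 507/10, 441/10]
L3 α=4/5: [1654/25, 3867/50, 6961/50]
L4 α=1/6: [963/10, 1399/20, 7531/60]
→ [96, 70, 126]


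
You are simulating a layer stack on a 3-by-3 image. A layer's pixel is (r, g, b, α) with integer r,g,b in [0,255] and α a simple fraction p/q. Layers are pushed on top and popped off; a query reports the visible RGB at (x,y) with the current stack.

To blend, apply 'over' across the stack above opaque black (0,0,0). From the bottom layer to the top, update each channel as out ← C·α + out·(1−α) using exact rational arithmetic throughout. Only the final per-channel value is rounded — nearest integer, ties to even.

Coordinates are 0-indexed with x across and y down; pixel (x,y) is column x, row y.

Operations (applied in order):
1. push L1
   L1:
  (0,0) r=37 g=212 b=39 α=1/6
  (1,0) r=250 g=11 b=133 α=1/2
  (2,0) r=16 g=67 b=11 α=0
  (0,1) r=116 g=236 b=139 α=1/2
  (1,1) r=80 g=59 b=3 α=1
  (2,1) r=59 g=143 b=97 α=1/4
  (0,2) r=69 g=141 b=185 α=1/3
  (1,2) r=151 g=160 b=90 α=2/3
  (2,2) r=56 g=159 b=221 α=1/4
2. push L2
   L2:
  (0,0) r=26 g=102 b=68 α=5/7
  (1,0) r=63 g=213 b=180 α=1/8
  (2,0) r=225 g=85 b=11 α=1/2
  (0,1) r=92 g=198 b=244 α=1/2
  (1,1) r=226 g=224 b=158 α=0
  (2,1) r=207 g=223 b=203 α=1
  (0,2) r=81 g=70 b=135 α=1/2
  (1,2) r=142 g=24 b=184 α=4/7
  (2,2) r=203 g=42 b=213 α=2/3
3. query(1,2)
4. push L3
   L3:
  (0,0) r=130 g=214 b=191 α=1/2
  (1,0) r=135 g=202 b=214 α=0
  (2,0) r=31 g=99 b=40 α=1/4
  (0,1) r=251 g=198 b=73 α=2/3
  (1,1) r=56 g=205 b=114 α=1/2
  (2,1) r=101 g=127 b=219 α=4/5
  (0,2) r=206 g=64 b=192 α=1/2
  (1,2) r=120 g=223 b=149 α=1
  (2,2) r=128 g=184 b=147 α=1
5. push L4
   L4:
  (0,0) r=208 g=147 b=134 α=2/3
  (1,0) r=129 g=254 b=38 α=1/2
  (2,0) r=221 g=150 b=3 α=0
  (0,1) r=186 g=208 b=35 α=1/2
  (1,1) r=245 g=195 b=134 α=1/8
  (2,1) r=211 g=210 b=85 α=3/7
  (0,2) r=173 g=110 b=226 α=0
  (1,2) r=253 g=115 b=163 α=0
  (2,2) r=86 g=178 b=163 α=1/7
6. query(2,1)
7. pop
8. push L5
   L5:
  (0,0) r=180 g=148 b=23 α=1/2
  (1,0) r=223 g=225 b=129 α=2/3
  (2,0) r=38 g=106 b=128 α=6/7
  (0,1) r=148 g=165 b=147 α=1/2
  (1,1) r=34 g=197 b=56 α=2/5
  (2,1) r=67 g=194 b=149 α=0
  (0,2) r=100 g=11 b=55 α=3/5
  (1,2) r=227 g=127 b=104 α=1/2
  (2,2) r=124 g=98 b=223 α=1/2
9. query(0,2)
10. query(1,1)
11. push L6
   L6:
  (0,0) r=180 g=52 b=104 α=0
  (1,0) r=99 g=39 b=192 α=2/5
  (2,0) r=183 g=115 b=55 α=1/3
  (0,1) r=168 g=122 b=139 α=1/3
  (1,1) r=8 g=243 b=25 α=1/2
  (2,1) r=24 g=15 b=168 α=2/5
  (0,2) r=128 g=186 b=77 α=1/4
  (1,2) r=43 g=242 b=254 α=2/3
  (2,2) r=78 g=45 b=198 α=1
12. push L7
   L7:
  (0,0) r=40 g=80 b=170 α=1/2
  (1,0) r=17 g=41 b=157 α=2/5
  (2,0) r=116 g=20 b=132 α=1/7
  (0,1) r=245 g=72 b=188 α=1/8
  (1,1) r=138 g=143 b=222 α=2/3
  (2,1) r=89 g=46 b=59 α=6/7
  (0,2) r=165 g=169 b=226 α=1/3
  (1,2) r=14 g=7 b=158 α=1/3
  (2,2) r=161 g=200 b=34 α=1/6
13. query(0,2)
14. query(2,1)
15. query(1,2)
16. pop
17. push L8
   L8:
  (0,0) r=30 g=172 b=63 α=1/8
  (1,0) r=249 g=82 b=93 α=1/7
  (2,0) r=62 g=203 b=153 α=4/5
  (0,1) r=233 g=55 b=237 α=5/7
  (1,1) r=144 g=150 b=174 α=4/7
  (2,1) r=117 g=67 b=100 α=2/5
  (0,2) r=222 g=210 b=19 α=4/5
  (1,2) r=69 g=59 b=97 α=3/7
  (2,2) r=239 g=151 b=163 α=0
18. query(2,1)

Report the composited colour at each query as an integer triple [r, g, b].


at x=1,y=2 over L1,L2:
after L1 α=2/3: [302/3, 320/3, 60]
after L2 α=4/7: [870/7, 416/7, 916/7]
→ [124, 59, 131]

at x=2,y=1 over L1,L2,L3,L4:
after L1 α=1/4: [59/4, 143/4, 97/4]
after L2 α=1: [207, 223, 203]
after L3 α=4/5: [611/5, 731/5, 1079/5]
after L4 α=3/7: [5609/35, 6074/35, 5591/35]
rounded: [160, 174, 160]

(0,2) stack=L1,L2,L3,L5; from [0,0,0]:
L1 α=1/3: [23, 47, 185/3]
L2 α=1/2: [52, 117/2, 295/3]
L3 α=1/2: [129, 245/4, 871/6]
L5 α=3/5: [558/5, 311/10, 1366/15]
→ [112, 31, 91]

at x=1,y=1 over L1,L2,L3,L5:
+L1 (α=1) → [80, 59, 3]
+L2 (α=0) → [80, 59, 3]
+L3 (α=1/2) → [68, 132, 117/2]
+L5 (α=2/5) → [272/5, 158, 115/2]
→ [54, 158, 58]

(0,2) stack=L1,L2,L3,L5,L6,L7; from [0,0,0]:
after L1 α=1/3: [23, 47, 185/3]
after L2 α=1/2: [52, 117/2, 295/3]
after L3 α=1/2: [129, 245/4, 871/6]
after L5 α=3/5: [558/5, 311/10, 1366/15]
after L6 α=1/4: [1157/10, 2793/40, 1751/20]
after L7 α=1/3: [1982/15, 6173/60, 1337/10]
= [132, 103, 134]

(2,1) stack=L1,L2,L3,L5,L6,L7; from [0,0,0]:
L1 α=1/4: [59/4, 143/4, 97/4]
L2 α=1: [207, 223, 203]
L3 α=4/5: [611/5, 731/5, 1079/5]
L5 α=0: [611/5, 731/5, 1079/5]
L6 α=2/5: [2073/25, 2343/25, 4917/25]
L7 α=6/7: [15423/175, 9243/175, 13767/175]
= [88, 53, 79]

(1,2) stack=L1,L2,L3,L5,L6,L7; from [0,0,0]:
L1 α=2/3: [302/3, 320/3, 60]
L2 α=4/7: [870/7, 416/7, 916/7]
L3 α=1: [120, 223, 149]
L5 α=1/2: [347/2, 175, 253/2]
L6 α=2/3: [173/2, 659/3, 423/2]
L7 α=1/3: [187/3, 1339/9, 581/3]
= [62, 149, 194]

query (2,1) [L1,L2,L3,L5,L6,L8] — begin 0,0,0
after L1 α=1/4: [59/4, 143/4, 97/4]
after L2 α=1: [207, 223, 203]
after L3 α=4/5: [611/5, 731/5, 1079/5]
after L5 α=0: [611/5, 731/5, 1079/5]
after L6 α=2/5: [2073/25, 2343/25, 4917/25]
after L8 α=2/5: [12069/125, 10379/125, 19751/125]
rounded: [97, 83, 158]


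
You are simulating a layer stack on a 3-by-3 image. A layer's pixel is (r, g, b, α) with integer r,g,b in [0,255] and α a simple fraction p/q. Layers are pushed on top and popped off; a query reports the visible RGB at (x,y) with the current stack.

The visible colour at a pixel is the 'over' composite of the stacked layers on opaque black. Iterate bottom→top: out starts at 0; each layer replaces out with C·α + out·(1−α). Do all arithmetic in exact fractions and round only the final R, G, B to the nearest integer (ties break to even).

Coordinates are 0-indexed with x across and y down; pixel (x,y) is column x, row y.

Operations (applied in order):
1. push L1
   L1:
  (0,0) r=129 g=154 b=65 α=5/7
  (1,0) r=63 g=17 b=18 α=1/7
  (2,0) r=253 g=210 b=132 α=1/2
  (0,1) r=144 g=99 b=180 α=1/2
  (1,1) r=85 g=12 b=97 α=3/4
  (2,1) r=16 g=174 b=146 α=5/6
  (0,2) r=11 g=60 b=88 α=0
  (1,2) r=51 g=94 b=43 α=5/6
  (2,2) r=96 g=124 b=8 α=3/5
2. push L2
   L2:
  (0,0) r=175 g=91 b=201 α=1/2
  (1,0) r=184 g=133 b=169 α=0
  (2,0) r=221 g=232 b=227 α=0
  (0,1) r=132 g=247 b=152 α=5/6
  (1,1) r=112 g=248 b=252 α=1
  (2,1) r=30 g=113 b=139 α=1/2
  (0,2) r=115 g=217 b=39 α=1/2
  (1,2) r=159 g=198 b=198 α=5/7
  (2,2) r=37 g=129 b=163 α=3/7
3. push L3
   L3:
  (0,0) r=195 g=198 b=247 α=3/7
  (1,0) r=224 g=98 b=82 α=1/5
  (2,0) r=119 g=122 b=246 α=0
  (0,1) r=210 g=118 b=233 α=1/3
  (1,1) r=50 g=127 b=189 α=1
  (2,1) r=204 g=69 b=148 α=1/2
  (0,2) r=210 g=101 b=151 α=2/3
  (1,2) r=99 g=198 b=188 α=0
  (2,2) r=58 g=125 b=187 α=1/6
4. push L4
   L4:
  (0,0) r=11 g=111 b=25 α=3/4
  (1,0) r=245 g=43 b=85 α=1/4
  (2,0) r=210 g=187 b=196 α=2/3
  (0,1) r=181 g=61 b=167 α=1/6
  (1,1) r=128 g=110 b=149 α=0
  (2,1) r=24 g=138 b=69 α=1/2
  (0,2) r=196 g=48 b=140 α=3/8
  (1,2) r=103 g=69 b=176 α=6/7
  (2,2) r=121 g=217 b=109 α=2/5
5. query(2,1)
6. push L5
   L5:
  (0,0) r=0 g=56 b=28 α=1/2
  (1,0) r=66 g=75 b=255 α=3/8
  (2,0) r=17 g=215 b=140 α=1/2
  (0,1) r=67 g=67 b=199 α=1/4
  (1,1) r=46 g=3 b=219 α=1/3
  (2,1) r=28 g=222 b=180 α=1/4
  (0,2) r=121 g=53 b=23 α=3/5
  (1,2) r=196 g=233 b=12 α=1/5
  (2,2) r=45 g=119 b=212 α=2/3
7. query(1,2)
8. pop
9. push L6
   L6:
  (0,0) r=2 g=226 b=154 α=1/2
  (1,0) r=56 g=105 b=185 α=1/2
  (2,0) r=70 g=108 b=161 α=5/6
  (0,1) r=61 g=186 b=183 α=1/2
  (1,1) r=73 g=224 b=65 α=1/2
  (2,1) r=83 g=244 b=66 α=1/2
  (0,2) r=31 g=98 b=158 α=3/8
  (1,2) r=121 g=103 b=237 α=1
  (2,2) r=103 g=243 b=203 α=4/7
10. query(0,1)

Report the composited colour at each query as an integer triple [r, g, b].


query (2,1) [L1,L2,L3,L4] — begin 0,0,0
L1 α=5/6: [40/3, 145, 365/3]
L2 α=1/2: [65/3, 129, 391/3]
L3 α=1/2: [677/6, 99, 835/6]
L4 α=1/2: [821/12, 237/2, 1249/12]
= [68, 118, 104]

query (1,2) [L1,L2,L3,L4,L5] — begin 0,0,0
after L1 α=5/6: [85/2, 235/3, 215/6]
after L2 α=5/7: [880/7, 3440/21, 455/3]
after L3 α=0: [880/7, 3440/21, 455/3]
after L4 α=6/7: [5206/49, 12134/147, 3623/21]
after L5 α=1/5: [30428/245, 82787/735, 14744/105]
rounded: [124, 113, 140]

(0,1) stack=L1,L2,L3,L4,L6; from [0,0,0]:
+L1 (α=1/2) → [72, 99/2, 90]
+L2 (α=5/6) → [122, 2569/12, 425/3]
+L3 (α=1/3) → [454/3, 3277/18, 1549/9]
+L4 (α=1/6) → [2813/18, 17483/108, 4624/27]
+L6 (α=1/2) → [3911/36, 37571/216, 9565/54]
→ [109, 174, 177]


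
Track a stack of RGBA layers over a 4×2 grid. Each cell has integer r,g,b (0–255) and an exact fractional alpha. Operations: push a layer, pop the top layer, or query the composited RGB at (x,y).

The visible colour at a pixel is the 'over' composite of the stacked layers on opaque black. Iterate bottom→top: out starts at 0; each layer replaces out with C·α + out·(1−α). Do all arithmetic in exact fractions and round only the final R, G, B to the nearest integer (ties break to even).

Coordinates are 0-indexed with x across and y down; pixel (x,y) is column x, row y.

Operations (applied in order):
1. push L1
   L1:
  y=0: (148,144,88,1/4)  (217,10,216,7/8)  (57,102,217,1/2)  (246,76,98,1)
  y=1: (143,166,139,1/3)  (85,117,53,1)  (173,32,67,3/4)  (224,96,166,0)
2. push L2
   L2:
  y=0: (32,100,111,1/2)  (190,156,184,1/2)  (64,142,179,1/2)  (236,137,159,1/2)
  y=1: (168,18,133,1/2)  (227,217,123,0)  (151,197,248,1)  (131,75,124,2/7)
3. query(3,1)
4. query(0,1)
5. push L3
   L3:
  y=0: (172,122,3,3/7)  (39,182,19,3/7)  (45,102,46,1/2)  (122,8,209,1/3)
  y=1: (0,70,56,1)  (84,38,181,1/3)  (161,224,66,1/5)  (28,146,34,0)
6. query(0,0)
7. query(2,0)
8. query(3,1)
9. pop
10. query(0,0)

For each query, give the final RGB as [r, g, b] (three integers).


query (3,1) [L1,L2] — begin 0,0,0
+L1 (α=0) → [0, 0, 0]
+L2 (α=2/7) → [262/7, 150/7, 248/7]
→ [37, 21, 35]

at x=0,y=1 over L1,L2:
after L1 α=1/3: [143/3, 166/3, 139/3]
after L2 α=1/2: [647/6, 110/3, 269/3]
= [108, 37, 90]

at x=0,y=0 over L1,L2,L3:
after L1 α=1/4: [37, 36, 22]
after L2 α=1/2: [69/2, 68, 133/2]
after L3 α=3/7: [654/7, 638/7, 275/7]
rounded: [93, 91, 39]

at x=2,y=0 over L1,L2,L3:
L1 α=1/2: [57/2, 51, 217/2]
L2 α=1/2: [185/4, 193/2, 575/4]
L3 α=1/2: [365/8, 397/4, 759/8]
rounded: [46, 99, 95]

(3,1) stack=L1,L2,L3; from [0,0,0]:
+L1 (α=0) → [0, 0, 0]
+L2 (α=2/7) → [262/7, 150/7, 248/7]
+L3 (α=0) → [262/7, 150/7, 248/7]
→ [37, 21, 35]

at x=0,y=0 over L1,L2:
L1 α=1/4: [37, 36, 22]
L2 α=1/2: [69/2, 68, 133/2]
rounded: [34, 68, 66]


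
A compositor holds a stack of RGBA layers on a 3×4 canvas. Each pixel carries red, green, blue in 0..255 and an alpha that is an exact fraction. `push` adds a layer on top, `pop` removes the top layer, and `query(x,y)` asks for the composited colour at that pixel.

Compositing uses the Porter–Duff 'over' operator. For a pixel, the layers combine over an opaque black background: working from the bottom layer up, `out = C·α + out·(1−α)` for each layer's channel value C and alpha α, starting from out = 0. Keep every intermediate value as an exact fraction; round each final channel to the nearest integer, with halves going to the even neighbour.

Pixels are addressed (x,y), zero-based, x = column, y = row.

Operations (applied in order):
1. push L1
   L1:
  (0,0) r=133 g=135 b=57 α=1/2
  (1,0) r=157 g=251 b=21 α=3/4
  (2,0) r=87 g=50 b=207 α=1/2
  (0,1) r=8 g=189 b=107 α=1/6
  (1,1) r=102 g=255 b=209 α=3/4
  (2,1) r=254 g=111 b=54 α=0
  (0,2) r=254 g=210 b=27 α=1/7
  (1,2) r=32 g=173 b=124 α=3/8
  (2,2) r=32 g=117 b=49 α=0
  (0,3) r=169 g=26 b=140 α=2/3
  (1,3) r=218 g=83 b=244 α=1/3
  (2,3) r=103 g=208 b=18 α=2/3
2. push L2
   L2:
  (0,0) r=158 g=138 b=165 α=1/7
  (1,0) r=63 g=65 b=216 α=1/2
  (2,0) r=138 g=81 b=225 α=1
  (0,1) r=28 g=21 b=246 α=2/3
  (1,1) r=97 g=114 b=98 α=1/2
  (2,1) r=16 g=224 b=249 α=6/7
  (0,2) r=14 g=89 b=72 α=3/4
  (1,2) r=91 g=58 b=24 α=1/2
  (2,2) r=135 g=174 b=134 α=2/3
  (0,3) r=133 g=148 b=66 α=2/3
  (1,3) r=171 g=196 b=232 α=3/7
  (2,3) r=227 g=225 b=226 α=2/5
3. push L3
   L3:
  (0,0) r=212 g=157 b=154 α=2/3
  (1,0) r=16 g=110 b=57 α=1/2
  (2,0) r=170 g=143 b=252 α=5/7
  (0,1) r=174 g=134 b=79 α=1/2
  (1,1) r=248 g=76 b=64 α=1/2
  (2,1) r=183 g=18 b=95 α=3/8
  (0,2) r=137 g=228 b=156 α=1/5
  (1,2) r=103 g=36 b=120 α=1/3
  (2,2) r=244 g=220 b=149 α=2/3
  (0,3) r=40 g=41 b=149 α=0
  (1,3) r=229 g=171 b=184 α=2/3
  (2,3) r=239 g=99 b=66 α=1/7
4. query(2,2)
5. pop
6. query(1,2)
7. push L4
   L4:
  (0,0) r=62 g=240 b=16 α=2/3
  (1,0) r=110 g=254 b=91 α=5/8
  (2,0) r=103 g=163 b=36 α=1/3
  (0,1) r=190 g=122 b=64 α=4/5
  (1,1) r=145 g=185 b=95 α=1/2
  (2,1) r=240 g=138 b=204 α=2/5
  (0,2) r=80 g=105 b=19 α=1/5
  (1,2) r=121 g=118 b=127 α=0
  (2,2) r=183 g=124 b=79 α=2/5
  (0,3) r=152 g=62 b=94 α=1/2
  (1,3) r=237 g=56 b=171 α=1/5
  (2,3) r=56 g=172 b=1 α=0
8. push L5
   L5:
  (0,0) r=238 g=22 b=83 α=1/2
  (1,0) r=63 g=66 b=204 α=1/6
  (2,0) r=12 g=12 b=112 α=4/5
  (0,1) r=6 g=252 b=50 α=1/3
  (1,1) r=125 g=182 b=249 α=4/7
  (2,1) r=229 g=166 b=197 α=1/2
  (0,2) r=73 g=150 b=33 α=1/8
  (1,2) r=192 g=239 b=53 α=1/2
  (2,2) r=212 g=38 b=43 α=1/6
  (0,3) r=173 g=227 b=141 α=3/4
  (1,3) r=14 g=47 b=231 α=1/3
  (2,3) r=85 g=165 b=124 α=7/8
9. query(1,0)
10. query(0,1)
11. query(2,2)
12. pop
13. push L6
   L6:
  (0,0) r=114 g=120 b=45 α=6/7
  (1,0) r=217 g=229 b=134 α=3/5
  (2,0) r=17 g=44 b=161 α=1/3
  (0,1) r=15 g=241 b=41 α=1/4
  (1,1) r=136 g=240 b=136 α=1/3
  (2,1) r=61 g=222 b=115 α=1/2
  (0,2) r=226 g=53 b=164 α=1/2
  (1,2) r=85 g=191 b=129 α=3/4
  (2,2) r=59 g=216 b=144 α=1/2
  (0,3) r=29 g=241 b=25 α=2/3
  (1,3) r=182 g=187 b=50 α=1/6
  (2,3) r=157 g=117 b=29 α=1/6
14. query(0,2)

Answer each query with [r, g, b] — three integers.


(2,2) stack=L1,L2,L3; from [0,0,0]:
L1 α=0: [0, 0, 0]
L2 α=2/3: [90, 116, 268/3]
L3 α=2/3: [578/3, 556/3, 1162/9]
→ [193, 185, 129]

query (1,2) [L1,L2] — begin 0,0,0
L1 α=3/8: [12, 519/8, 93/2]
L2 α=1/2: [103/2, 983/16, 141/4]
= [52, 61, 35]

at x=1,y=0 over L1,L2,L4,L5:
after L1 α=3/4: [471/4, 753/4, 63/4]
after L2 α=1/2: [723/8, 1013/8, 927/8]
after L4 α=5/8: [6569/64, 13199/64, 6421/64]
after L5 α=1/6: [36877/384, 70219/384, 45161/384]
rounded: [96, 183, 118]

at x=0,y=1 over L1,L2,L4,L5:
after L1 α=1/6: [4/3, 63/2, 107/6]
after L2 α=2/3: [172/9, 49/2, 3059/18]
after L4 α=4/5: [7012/45, 205/2, 7667/90]
after L5 α=1/3: [14294/135, 457/3, 9917/135]
rounded: [106, 152, 73]

at x=2,y=2 over L1,L2,L4,L5:
L1 α=0: [0, 0, 0]
L2 α=2/3: [90, 116, 268/3]
L4 α=2/5: [636/5, 596/5, 426/5]
L5 α=1/6: [424/3, 317/3, 469/6]
→ [141, 106, 78]

(0,2) stack=L1,L2,L4,L6; from [0,0,0]:
L1 α=1/7: [254/7, 30, 27/7]
L2 α=3/4: [137/7, 297/4, 1539/28]
L4 α=1/5: [1108/35, 402/5, 1672/35]
L6 α=1/2: [4509/35, 667/10, 3706/35]
= [129, 67, 106]


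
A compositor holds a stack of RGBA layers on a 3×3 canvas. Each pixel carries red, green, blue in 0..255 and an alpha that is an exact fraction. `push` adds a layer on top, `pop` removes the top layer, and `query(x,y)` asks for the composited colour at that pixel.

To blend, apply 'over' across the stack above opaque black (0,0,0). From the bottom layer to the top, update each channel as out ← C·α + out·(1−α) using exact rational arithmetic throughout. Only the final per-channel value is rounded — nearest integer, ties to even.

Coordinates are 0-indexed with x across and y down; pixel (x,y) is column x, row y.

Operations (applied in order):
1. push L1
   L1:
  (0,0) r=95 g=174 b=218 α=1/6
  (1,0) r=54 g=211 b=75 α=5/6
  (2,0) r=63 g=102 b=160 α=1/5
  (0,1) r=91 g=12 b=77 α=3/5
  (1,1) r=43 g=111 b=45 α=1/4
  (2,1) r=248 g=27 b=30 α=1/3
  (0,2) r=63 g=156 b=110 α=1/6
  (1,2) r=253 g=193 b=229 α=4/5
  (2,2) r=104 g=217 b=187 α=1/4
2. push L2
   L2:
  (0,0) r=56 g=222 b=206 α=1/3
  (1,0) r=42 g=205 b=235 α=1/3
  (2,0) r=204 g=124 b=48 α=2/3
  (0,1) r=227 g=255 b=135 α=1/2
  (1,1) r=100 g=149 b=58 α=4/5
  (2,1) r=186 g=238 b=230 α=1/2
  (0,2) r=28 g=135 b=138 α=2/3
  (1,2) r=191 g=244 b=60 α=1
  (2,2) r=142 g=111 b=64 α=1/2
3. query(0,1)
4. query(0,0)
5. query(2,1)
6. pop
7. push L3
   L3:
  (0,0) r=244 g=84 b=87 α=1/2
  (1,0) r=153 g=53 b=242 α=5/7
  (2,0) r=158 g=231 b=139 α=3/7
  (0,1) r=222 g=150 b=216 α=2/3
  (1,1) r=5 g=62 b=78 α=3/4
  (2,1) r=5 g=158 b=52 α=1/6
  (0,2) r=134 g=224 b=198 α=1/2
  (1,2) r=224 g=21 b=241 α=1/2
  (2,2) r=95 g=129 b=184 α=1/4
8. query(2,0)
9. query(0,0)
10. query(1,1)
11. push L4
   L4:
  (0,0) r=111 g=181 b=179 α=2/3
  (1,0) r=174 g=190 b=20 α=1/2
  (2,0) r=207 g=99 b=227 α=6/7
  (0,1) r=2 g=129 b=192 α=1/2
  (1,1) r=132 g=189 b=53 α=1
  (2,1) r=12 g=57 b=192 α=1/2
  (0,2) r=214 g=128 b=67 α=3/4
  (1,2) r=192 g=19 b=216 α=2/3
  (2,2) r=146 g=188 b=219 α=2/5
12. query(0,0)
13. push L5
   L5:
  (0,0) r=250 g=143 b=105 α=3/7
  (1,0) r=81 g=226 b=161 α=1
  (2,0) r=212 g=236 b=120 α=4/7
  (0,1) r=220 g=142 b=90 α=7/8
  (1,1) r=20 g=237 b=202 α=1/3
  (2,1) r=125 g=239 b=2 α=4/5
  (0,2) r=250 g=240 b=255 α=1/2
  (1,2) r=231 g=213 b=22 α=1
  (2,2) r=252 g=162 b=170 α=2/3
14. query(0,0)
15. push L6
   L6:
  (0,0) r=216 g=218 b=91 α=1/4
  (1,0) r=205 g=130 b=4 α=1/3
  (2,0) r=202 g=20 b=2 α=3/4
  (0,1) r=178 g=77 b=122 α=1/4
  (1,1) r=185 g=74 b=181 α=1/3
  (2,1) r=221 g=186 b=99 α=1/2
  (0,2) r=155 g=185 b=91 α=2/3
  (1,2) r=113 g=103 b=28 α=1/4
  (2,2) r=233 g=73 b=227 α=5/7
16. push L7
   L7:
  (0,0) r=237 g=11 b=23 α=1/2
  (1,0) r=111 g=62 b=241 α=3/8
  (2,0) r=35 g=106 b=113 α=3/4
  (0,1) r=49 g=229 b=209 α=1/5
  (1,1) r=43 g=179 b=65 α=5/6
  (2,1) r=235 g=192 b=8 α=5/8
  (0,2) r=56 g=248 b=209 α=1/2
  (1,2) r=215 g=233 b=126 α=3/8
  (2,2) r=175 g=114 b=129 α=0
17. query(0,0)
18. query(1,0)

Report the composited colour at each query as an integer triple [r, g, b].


query (0,1) [L1,L2] — begin 0,0,0
L1 α=3/5: [273/5, 36/5, 231/5]
L2 α=1/2: [704/5, 1311/10, 453/5]
→ [141, 131, 91]

at x=0,y=0 over L1,L2:
L1 α=1/6: [95/6, 29, 109/3]
L2 α=1/3: [263/9, 280/3, 836/9]
rounded: [29, 93, 93]

(2,1) stack=L1,L2; from [0,0,0]:
L1 α=1/3: [248/3, 9, 10]
L2 α=1/2: [403/3, 247/2, 120]
rounded: [134, 124, 120]

(2,0) stack=L1,L3; from [0,0,0]:
after L1 α=1/5: [63/5, 102/5, 32]
after L3 α=3/7: [2622/35, 3873/35, 545/7]
rounded: [75, 111, 78]

query (0,0) [L1,L3] — begin 0,0,0
after L1 α=1/6: [95/6, 29, 109/3]
after L3 α=1/2: [1559/12, 113/2, 185/3]
= [130, 56, 62]

query (1,1) [L1,L3] — begin 0,0,0
+L1 (α=1/4) → [43/4, 111/4, 45/4]
+L3 (α=3/4) → [103/16, 855/16, 981/16]
rounded: [6, 53, 61]

query (0,0) [L1,L3,L4] — begin 0,0,0
after L1 α=1/6: [95/6, 29, 109/3]
after L3 α=1/2: [1559/12, 113/2, 185/3]
after L4 α=2/3: [4223/36, 279/2, 1259/9]
→ [117, 140, 140]

(0,0) stack=L1,L3,L4,L5; from [0,0,0]:
L1 α=1/6: [95/6, 29, 109/3]
L3 α=1/2: [1559/12, 113/2, 185/3]
L4 α=2/3: [4223/36, 279/2, 1259/9]
L5 α=3/7: [10973/63, 141, 7871/63]
= [174, 141, 125]

at x=0,y=0 over L1,L3,L4,L5,L6,L7:
+L1 (α=1/6) → [95/6, 29, 109/3]
+L3 (α=1/2) → [1559/12, 113/2, 185/3]
+L4 (α=2/3) → [4223/36, 279/2, 1259/9]
+L5 (α=3/7) → [10973/63, 141, 7871/63]
+L6 (α=1/4) → [15509/84, 641/4, 4891/42]
+L7 (α=1/2) → [35417/168, 685/8, 5857/84]
rounded: [211, 86, 70]

at x=1,y=0 over L1,L3,L4,L5,L6,L7:
+L1 (α=5/6) → [45, 1055/6, 125/2]
+L3 (α=5/7) → [855/7, 1850/21, 1335/7]
+L4 (α=1/2) → [2073/14, 2920/21, 1475/14]
+L5 (α=1) → [81, 226, 161]
+L6 (α=1/3) → [367/3, 194, 326/3]
+L7 (α=3/8) → [1417/12, 289/2, 3799/24]
= [118, 144, 158]


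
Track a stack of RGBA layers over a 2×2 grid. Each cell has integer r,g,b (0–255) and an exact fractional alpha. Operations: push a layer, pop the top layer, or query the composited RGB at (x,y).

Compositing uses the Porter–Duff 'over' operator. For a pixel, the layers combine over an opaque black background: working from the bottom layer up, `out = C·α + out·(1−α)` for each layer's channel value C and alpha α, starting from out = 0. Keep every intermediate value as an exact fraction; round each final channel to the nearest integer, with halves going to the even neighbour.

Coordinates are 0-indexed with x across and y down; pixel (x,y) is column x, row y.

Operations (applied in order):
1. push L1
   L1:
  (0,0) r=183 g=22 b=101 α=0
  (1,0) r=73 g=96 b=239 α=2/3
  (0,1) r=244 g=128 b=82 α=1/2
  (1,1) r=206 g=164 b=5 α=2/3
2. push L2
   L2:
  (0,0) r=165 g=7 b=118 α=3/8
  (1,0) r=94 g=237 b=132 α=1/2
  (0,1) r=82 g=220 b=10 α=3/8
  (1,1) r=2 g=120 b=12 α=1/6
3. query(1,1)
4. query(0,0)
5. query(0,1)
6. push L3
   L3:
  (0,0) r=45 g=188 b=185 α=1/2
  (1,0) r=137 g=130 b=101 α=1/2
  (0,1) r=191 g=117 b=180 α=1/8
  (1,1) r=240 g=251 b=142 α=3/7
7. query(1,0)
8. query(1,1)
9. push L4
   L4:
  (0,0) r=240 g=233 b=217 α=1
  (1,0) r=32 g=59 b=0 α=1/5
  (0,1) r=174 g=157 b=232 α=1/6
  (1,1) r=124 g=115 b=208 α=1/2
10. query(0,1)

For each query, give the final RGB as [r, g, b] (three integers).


at x=1,y=1 over L1,L2:
L1 α=2/3: [412/3, 328/3, 10/3]
L2 α=1/6: [1033/9, 1000/9, 43/9]
= [115, 111, 5]

(0,0) stack=L1,L2; from [0,0,0]:
+L1 (α=0) → [0, 0, 0]
+L2 (α=3/8) → [495/8, 21/8, 177/4]
rounded: [62, 3, 44]

at x=0,y=1 over L1,L2:
L1 α=1/2: [122, 64, 41]
L2 α=3/8: [107, 245/2, 235/8]
→ [107, 122, 29]

query (1,0) [L1,L2,L3] — begin 0,0,0
L1 α=2/3: [146/3, 64, 478/3]
L2 α=1/2: [214/3, 301/2, 437/3]
L3 α=1/2: [625/6, 561/4, 370/3]
→ [104, 140, 123]

query (1,1) [L1,L2,L3] — begin 0,0,0
+L1 (α=2/3) → [412/3, 328/3, 10/3]
+L2 (α=1/6) → [1033/9, 1000/9, 43/9]
+L3 (α=3/7) → [1516/9, 10777/63, 4006/63]
rounded: [168, 171, 64]

query (0,1) [L1,L2,L3,L4] — begin 0,0,0
+L1 (α=1/2) → [122, 64, 41]
+L2 (α=3/8) → [107, 245/2, 235/8]
+L3 (α=1/8) → [235/2, 1949/16, 3085/64]
+L4 (α=1/6) → [1523/12, 12257/96, 10091/128]
→ [127, 128, 79]


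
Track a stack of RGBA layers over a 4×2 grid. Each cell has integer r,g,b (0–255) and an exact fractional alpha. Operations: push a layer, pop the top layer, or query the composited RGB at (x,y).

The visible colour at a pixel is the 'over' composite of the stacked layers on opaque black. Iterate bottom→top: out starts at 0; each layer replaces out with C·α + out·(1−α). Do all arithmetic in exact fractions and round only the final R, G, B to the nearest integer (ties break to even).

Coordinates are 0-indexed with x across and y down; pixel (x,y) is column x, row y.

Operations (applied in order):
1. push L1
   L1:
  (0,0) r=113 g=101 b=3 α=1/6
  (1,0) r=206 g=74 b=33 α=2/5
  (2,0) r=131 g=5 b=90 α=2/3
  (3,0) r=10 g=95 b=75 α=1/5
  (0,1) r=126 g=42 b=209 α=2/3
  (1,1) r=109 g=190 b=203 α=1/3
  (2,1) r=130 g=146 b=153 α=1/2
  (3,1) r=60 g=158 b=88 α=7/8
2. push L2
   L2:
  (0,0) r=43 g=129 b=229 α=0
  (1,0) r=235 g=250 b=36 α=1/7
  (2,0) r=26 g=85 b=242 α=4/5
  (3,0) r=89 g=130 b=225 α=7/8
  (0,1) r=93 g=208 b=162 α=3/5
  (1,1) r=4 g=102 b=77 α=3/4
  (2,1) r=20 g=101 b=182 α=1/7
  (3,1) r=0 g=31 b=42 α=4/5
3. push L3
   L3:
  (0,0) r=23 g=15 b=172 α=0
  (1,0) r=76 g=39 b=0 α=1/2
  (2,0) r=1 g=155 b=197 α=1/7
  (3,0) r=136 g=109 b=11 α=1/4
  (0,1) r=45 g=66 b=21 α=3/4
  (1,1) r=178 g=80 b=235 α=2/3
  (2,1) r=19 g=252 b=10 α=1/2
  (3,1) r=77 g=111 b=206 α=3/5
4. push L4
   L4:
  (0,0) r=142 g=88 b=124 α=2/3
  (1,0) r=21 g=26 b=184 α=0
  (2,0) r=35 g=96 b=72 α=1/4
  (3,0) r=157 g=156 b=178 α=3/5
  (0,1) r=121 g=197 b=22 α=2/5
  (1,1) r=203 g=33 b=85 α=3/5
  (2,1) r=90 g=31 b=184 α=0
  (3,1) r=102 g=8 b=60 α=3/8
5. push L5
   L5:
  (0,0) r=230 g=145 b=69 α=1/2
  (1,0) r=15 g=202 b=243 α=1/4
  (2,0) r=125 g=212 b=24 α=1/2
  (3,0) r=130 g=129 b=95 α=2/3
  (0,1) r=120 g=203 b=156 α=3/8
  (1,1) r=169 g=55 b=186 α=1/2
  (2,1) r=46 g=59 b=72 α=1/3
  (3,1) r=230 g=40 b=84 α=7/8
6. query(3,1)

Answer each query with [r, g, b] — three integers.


query (3,1) [L1,L2,L3,L4,L5] — begin 0,0,0
after L1 α=7/8: [105/2, 553/4, 77]
after L2 α=4/5: [21/2, 1049/20, 49]
after L3 α=3/5: [252/5, 4379/50, 716/5]
after L4 α=3/8: [279/4, 4619/80, 112]
after L5 α=7/8: [6719/32, 27019/640, 175/2]
→ [210, 42, 88]


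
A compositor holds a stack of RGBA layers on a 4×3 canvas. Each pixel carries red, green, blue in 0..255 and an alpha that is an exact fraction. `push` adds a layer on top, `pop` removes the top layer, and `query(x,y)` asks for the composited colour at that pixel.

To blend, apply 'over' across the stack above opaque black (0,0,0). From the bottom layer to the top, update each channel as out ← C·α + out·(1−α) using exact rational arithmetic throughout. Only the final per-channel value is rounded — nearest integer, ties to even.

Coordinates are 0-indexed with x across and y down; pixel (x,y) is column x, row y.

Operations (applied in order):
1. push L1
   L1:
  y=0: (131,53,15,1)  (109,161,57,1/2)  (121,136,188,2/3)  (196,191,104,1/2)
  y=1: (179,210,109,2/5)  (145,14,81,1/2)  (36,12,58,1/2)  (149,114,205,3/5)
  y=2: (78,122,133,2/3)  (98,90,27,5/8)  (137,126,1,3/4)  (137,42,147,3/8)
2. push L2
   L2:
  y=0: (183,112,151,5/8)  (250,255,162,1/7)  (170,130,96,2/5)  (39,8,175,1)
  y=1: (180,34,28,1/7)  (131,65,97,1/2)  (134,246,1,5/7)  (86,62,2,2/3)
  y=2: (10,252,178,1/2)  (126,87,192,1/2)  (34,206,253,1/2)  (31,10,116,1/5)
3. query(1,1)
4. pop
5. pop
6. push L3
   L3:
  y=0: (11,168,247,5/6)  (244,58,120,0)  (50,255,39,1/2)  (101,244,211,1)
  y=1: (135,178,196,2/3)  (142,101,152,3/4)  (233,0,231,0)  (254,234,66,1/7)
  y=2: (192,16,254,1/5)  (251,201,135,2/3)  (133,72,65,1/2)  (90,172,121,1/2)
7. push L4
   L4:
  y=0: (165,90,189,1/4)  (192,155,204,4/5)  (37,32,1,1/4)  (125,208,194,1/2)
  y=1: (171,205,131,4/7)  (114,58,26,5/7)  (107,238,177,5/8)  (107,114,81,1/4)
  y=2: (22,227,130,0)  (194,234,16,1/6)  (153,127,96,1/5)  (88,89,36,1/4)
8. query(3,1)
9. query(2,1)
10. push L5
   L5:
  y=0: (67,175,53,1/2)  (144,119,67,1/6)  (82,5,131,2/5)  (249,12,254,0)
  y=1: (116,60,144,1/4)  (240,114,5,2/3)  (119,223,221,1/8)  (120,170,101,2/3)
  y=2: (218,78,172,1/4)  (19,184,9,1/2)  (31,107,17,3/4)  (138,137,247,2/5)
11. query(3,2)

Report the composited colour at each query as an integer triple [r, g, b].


(1,1) stack=L1,L2; from [0,0,0]:
+L1 (α=1/2) → [145/2, 7, 81/2]
+L2 (α=1/2) → [407/4, 36, 275/4]
= [102, 36, 69]

at x=3,y=1 over L3,L4:
L3 α=1/7: [254/7, 234/7, 66/7]
L4 α=1/4: [1511/28, 375/7, 765/28]
rounded: [54, 54, 27]

(2,1) stack=L3,L4; from [0,0,0]:
+L3 (α=0) → [0, 0, 0]
+L4 (α=5/8) → [535/8, 595/4, 885/8]
→ [67, 149, 111]

at x=3,y=2 over L3,L4,L5:
+L3 (α=1/2) → [45, 86, 121/2]
+L4 (α=1/4) → [223/4, 347/4, 435/8]
+L5 (α=2/5) → [1773/20, 2137/20, 5257/40]
rounded: [89, 107, 131]


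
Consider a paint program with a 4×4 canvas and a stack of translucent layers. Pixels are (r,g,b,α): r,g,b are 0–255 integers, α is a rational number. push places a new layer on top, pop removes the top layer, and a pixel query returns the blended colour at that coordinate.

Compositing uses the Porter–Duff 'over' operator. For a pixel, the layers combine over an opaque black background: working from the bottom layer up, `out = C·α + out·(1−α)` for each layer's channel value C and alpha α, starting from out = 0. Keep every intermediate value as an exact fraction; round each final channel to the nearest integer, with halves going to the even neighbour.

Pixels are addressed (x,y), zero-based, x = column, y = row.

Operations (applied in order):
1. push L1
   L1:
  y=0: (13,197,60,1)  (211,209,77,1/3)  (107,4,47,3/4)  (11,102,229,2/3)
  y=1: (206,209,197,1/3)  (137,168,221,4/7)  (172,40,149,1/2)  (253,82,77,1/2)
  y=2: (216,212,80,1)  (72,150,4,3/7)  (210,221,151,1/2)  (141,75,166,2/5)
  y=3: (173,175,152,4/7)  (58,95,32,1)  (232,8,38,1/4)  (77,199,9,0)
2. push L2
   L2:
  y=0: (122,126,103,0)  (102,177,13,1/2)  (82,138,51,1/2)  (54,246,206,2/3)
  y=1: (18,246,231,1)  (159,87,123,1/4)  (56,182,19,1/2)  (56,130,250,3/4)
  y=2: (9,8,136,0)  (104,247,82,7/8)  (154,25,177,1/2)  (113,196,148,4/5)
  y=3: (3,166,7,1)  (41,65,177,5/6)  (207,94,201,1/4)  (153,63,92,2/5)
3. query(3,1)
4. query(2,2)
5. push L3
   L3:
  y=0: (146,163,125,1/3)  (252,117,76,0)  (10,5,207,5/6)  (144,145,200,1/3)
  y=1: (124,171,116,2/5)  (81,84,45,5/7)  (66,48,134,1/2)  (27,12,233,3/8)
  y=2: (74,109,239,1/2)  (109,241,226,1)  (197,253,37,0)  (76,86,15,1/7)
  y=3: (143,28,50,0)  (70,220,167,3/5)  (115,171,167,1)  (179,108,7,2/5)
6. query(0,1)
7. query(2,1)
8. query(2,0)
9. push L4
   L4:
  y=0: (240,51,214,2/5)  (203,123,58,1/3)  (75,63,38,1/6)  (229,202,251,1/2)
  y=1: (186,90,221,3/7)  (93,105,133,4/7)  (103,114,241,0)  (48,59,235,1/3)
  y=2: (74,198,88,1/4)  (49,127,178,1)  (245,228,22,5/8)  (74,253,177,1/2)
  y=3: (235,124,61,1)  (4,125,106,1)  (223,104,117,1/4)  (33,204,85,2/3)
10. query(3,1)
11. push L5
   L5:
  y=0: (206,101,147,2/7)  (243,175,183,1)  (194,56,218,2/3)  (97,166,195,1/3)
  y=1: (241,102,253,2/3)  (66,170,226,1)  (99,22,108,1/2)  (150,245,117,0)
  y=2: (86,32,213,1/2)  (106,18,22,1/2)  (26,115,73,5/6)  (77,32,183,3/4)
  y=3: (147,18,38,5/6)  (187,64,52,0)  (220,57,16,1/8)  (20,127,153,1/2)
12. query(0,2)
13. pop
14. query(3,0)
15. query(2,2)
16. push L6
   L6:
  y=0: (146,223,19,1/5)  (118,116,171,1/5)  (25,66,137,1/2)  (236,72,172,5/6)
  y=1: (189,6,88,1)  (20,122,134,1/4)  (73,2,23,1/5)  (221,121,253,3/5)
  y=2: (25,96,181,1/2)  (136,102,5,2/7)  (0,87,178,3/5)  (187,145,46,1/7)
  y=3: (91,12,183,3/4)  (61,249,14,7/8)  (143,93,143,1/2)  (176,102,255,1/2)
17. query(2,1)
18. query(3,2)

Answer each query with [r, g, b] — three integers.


(3,1) stack=L1,L2; from [0,0,0]:
after L1 α=1/2: [253/2, 41, 77/2]
after L2 α=3/4: [589/8, 431/4, 1577/8]
= [74, 108, 197]

(2,2) stack=L1,L2; from [0,0,0]:
L1 α=1/2: [105, 221/2, 151/2]
L2 α=1/2: [259/2, 271/4, 505/4]
rounded: [130, 68, 126]

(0,1) stack=L1,L2,L3; from [0,0,0]:
L1 α=1/3: [206/3, 209/3, 197/3]
L2 α=1: [18, 246, 231]
L3 α=2/5: [302/5, 216, 185]
→ [60, 216, 185]

at x=2,y=1 over L1,L2,L3:
L1 α=1/2: [86, 20, 149/2]
L2 α=1/2: [71, 101, 187/4]
L3 α=1/2: [137/2, 149/2, 723/8]
= [68, 74, 90]

(2,0) stack=L1,L2,L3; from [0,0,0]:
L1 α=3/4: [321/4, 3, 141/4]
L2 α=1/2: [649/8, 141/2, 345/8]
L3 α=5/6: [1049/48, 191/12, 2875/16]
= [22, 16, 180]

at x=3,y=1 over L1,L2,L3,L4:
+L1 (α=1/2) → [253/2, 41, 77/2]
+L2 (α=3/4) → [589/8, 431/4, 1577/8]
+L3 (α=3/8) → [3593/64, 2299/32, 13477/64]
+L4 (α=1/3) → [5129/96, 1081/16, 6999/32]
= [53, 68, 219]

at x=0,y=2 over L1,L2,L3,L4,L5:
L1 α=1: [216, 212, 80]
L2 α=0: [216, 212, 80]
L3 α=1/2: [145, 321/2, 319/2]
L4 α=1/4: [509/4, 1359/8, 1133/8]
L5 α=1/2: [853/8, 1615/16, 2837/16]
rounded: [107, 101, 177]

at x=3,y=0 over L1,L2,L3,L4:
L1 α=2/3: [22/3, 68, 458/3]
L2 α=2/3: [346/9, 560/3, 1694/9]
L3 α=1/3: [1988/27, 1555/9, 5188/27]
L4 α=1/2: [8171/54, 3373/18, 11965/54]
rounded: [151, 187, 222]

(2,2) stack=L1,L2,L3,L4; from [0,0,0]:
L1 α=1/2: [105, 221/2, 151/2]
L2 α=1/2: [259/2, 271/4, 505/4]
L3 α=0: [259/2, 271/4, 505/4]
L4 α=5/8: [3227/16, 5373/32, 1955/32]
= [202, 168, 61]

(2,1) stack=L1,L2,L3,L4,L6; from [0,0,0]:
+L1 (α=1/2) → [86, 20, 149/2]
+L2 (α=1/2) → [71, 101, 187/4]
+L3 (α=1/2) → [137/2, 149/2, 723/8]
+L4 (α=0) → [137/2, 149/2, 723/8]
+L6 (α=1/5) → [347/5, 60, 769/10]
rounded: [69, 60, 77]

at x=3,y=2 over L1,L2,L3,L4,L6:
L1 α=2/5: [282/5, 30, 332/5]
L2 α=4/5: [2542/25, 814/5, 3292/25]
L3 α=1/7: [17152/175, 5314/35, 20127/175]
L4 α=1/2: [15051/175, 14169/70, 25551/175]
L6 α=1/7: [123031/1225, 47582/245, 161356/1225]
= [100, 194, 132]


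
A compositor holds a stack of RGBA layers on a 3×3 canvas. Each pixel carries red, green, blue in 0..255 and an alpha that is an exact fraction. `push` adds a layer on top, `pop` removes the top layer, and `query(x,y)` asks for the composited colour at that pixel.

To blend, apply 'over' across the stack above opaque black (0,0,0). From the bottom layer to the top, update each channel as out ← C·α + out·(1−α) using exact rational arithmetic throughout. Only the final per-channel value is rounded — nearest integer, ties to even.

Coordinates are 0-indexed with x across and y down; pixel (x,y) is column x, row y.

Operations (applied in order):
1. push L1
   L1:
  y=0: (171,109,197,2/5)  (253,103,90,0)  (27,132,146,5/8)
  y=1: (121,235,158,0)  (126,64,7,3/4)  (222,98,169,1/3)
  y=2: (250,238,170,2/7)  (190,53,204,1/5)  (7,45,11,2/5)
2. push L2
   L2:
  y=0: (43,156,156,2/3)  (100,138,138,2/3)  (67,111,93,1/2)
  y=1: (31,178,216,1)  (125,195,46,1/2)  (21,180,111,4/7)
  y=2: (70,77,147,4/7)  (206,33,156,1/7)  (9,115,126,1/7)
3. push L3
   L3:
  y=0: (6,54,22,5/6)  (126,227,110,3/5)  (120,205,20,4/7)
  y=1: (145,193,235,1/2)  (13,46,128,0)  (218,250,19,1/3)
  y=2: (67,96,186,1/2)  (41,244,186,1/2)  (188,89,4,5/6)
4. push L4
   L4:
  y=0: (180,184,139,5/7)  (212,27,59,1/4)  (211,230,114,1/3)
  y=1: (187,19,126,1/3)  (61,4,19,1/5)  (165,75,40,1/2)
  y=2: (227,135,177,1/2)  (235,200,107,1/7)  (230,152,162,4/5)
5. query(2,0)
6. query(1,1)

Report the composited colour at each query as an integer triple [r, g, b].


(2,0) stack=L1,L2,L3,L4; from [0,0,0]:
+L1 (α=5/8) → [135/8, 165/2, 365/4]
+L2 (α=1/2) → [671/16, 387/4, 737/8]
+L3 (α=4/7) → [9693/112, 4441/28, 2851/56]
+L4 (α=1/3) → [21509/168, 7661/42, 6043/84]
→ [128, 182, 72]

at x=1,y=1 over L1,L2,L3,L4:
+L1 (α=3/4) → [189/2, 48, 21/4]
+L2 (α=1/2) → [439/4, 243/2, 205/8]
+L3 (α=0) → [439/4, 243/2, 205/8]
+L4 (α=1/5) → [100, 98, 243/10]
rounded: [100, 98, 24]


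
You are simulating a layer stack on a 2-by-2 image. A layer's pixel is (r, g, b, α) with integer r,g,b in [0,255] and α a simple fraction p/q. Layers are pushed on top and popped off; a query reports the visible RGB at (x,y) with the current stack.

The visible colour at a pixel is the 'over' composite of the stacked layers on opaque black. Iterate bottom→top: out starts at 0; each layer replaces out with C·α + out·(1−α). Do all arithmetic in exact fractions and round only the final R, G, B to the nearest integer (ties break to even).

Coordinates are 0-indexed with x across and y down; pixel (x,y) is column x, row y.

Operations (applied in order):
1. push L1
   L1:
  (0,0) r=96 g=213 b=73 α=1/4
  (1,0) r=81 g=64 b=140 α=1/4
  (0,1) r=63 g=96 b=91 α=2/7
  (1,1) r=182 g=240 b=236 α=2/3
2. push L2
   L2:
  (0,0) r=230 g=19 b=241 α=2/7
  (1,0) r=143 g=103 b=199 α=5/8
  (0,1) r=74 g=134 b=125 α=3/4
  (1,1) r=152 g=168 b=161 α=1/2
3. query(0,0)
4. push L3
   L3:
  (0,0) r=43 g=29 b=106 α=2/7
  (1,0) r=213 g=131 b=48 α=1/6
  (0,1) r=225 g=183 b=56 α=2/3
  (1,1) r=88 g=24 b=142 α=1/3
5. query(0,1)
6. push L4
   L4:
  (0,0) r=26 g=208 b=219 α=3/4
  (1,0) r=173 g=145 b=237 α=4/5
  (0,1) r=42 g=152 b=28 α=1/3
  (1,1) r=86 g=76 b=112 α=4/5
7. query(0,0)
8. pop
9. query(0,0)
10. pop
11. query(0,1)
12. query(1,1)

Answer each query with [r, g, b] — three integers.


at x=0,y=0 over L1,L2:
after L1 α=1/4: [24, 213/4, 73/4]
after L2 α=2/7: [580/7, 1217/28, 2293/28]
= [83, 43, 82]

query (0,1) [L1,L2,L3] — begin 0,0,0
+L1 (α=2/7) → [18, 192/7, 26]
+L2 (α=3/4) → [60, 1503/14, 401/4]
+L3 (α=2/3) → [170, 2209/14, 283/4]
= [170, 158, 71]

at x=0,y=0 over L1,L2,L3,L4:
after L1 α=1/4: [24, 213/4, 73/4]
after L2 α=2/7: [580/7, 1217/28, 2293/28]
after L3 α=2/7: [3502/49, 7709/196, 17401/196]
after L4 α=3/4: [1831/49, 130013/784, 146173/784]
→ [37, 166, 186]

at x=0,y=0 over L1,L2,L3:
+L1 (α=1/4) → [24, 213/4, 73/4]
+L2 (α=2/7) → [580/7, 1217/28, 2293/28]
+L3 (α=2/7) → [3502/49, 7709/196, 17401/196]
rounded: [71, 39, 89]

(0,1) stack=L1,L2; from [0,0,0]:
L1 α=2/7: [18, 192/7, 26]
L2 α=3/4: [60, 1503/14, 401/4]
= [60, 107, 100]

at x=1,y=1 over L1,L2:
after L1 α=2/3: [364/3, 160, 472/3]
after L2 α=1/2: [410/3, 164, 955/6]
= [137, 164, 159]


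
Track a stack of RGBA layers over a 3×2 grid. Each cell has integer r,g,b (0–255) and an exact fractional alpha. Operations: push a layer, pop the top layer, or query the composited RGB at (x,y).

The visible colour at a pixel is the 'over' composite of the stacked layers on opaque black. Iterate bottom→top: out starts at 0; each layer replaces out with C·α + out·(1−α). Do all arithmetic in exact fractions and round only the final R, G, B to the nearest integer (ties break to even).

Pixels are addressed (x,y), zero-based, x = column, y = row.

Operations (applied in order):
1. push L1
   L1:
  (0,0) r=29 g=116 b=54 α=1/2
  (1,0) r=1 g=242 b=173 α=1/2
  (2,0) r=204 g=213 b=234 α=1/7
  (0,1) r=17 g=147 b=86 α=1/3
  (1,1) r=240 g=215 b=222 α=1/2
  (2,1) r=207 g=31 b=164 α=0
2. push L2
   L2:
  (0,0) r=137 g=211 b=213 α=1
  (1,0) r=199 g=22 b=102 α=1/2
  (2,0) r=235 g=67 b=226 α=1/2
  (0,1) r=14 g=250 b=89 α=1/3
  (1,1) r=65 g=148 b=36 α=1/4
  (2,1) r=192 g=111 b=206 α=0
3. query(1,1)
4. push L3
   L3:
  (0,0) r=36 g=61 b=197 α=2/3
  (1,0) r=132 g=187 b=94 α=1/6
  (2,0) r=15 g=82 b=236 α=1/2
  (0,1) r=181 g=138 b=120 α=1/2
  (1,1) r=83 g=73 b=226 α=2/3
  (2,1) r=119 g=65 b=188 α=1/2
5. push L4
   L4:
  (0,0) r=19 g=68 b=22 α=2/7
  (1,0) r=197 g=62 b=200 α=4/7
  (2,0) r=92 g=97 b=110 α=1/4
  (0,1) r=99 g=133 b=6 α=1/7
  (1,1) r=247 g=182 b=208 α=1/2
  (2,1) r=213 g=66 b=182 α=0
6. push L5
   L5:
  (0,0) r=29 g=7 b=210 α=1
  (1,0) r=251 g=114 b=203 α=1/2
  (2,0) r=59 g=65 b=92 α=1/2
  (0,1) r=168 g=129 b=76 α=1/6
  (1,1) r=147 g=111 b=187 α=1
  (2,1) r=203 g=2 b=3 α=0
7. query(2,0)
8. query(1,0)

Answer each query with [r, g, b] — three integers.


(1,1) stack=L1,L2; from [0,0,0]:
after L1 α=1/2: [120, 215/2, 111]
after L2 α=1/4: [425/4, 941/8, 369/4]
→ [106, 118, 92]

at x=2,y=0 over L1,L2,L3,L4,L5:
+L1 (α=1/7) → [204/7, 213/7, 234/7]
+L2 (α=1/2) → [1849/14, 341/7, 908/7]
+L3 (α=1/2) → [2059/28, 915/14, 1280/7]
+L4 (α=1/4) → [8753/112, 4103/56, 2305/14]
+L5 (α=1/2) → [15361/224, 7743/112, 3593/28]
= [69, 69, 128]

(1,0) stack=L1,L2,L3,L4,L5; from [0,0,0]:
L1 α=1/2: [1/2, 121, 173/2]
L2 α=1/2: [399/4, 143/2, 377/4]
L3 α=1/6: [841/8, 363/4, 2261/24]
L4 α=4/7: [1261/8, 2081/28, 8661/56]
L5 α=1/2: [3269/16, 5273/56, 20029/112]
= [204, 94, 179]
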